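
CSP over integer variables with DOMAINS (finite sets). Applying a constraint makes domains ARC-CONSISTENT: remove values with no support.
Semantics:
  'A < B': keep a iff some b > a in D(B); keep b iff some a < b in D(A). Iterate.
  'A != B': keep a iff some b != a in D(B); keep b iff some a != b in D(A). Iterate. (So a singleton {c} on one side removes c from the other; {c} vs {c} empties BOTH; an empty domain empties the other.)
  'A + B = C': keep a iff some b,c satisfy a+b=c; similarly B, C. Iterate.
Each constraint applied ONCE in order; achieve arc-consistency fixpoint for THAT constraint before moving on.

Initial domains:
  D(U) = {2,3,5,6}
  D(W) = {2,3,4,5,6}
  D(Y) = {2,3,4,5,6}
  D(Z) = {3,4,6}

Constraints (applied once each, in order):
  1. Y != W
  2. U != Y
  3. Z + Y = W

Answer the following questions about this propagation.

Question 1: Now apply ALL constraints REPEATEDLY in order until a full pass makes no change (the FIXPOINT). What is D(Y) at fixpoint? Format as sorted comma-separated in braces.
Answer: {2,3}

Derivation:
pass 0 (initial): D(Y)={2,3,4,5,6}
pass 1: W {2,3,4,5,6}->{5,6}; Y {2,3,4,5,6}->{2,3}; Z {3,4,6}->{3,4}
pass 2: no change
Fixpoint after 2 passes: D(Y) = {2,3}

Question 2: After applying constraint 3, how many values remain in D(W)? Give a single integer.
Answer: 2

Derivation:
Constraint 1 (Y != W) on D(Y)={2,3,4,5,6} D(W)={2,3,4,5,6}: no change
Constraint 2 (U != Y) on D(U)={2,3,5,6} D(Y)={2,3,4,5,6}: no change
Constraint 3 (Z + Y = W) on D(Z)={3,4,6} D(Y)={2,3,4,5,6} D(W)={2,3,4,5,6}: Z {3,4,6}->{3,4}; Y {2,3,4,5,6}->{2,3}; W {2,3,4,5,6}->{5,6}
So after constraint 3: D(W)={5,6}, size = 2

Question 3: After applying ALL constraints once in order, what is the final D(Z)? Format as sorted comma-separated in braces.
Constraint 1 (Y != W) on D(Y)={2,3,4,5,6} D(W)={2,3,4,5,6}: no change
Constraint 2 (U != Y) on D(U)={2,3,5,6} D(Y)={2,3,4,5,6}: no change
Constraint 3 (Z + Y = W) on D(Z)={3,4,6} D(Y)={2,3,4,5,6} D(W)={2,3,4,5,6}: Z {3,4,6}->{3,4}; Y {2,3,4,5,6}->{2,3}; W {2,3,4,5,6}->{5,6}
So after all 3 constraints: D(Z) = {3,4}

Answer: {3,4}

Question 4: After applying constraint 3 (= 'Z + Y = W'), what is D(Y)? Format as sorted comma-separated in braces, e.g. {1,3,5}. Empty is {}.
Constraint 1 (Y != W) on D(Y)={2,3,4,5,6} D(W)={2,3,4,5,6}: no change
Constraint 2 (U != Y) on D(U)={2,3,5,6} D(Y)={2,3,4,5,6}: no change
Constraint 3 (Z + Y = W) on D(Z)={3,4,6} D(Y)={2,3,4,5,6} D(W)={2,3,4,5,6}: Z {3,4,6}->{3,4}; Y {2,3,4,5,6}->{2,3}; W {2,3,4,5,6}->{5,6}
So after constraint 3: D(Y) = {2,3}

Answer: {2,3}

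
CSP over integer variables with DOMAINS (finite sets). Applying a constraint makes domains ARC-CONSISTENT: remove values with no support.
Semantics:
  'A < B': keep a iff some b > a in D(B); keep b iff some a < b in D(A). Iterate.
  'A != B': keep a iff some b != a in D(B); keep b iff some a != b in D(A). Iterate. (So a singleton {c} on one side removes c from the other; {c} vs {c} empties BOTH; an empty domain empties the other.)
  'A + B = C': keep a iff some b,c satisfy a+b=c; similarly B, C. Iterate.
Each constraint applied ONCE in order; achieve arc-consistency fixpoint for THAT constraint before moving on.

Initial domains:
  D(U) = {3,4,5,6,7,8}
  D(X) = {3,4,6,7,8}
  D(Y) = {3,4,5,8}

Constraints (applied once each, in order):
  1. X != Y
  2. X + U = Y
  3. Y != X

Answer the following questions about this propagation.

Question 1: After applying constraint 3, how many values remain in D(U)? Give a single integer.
Constraint 1 (X != Y) on D(X)={3,4,6,7,8} D(Y)={3,4,5,8}: no change
Constraint 2 (X + U = Y) on D(X)={3,4,6,7,8} D(U)={3,4,5,6,7,8} D(Y)={3,4,5,8}: X {3,4,6,7,8}->{3,4}; U {3,4,5,6,7,8}->{4,5}; Y {3,4,5,8}->{8}
Constraint 3 (Y != X) on D(Y)={8} D(X)={3,4}: no change
So after constraint 3: D(U)={4,5}, size = 2

Answer: 2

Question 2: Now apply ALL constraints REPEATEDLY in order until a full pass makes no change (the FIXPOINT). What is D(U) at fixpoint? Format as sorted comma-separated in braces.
pass 0 (initial): D(U)={3,4,5,6,7,8}
pass 1: U {3,4,5,6,7,8}->{4,5}; X {3,4,6,7,8}->{3,4}; Y {3,4,5,8}->{8}
pass 2: no change
Fixpoint after 2 passes: D(U) = {4,5}

Answer: {4,5}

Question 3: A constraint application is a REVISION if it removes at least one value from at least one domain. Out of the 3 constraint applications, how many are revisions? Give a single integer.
Constraint 1 (X != Y) on D(X)={3,4,6,7,8} D(Y)={3,4,5,8}: no change => not a revision
Constraint 2 (X + U = Y) on D(X)={3,4,6,7,8} D(U)={3,4,5,6,7,8} D(Y)={3,4,5,8}: X {3,4,6,7,8}->{3,4}; U {3,4,5,6,7,8}->{4,5}; Y {3,4,5,8}->{8} => REVISION
Constraint 3 (Y != X) on D(Y)={8} D(X)={3,4}: no change => not a revision
Total revisions = 1

Answer: 1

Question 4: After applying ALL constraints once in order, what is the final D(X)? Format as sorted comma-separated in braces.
Constraint 1 (X != Y) on D(X)={3,4,6,7,8} D(Y)={3,4,5,8}: no change
Constraint 2 (X + U = Y) on D(X)={3,4,6,7,8} D(U)={3,4,5,6,7,8} D(Y)={3,4,5,8}: X {3,4,6,7,8}->{3,4}; U {3,4,5,6,7,8}->{4,5}; Y {3,4,5,8}->{8}
Constraint 3 (Y != X) on D(Y)={8} D(X)={3,4}: no change
So after all 3 constraints: D(X) = {3,4}

Answer: {3,4}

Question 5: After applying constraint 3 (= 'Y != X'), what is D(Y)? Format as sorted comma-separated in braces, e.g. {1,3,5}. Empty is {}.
Answer: {8}

Derivation:
Constraint 1 (X != Y) on D(X)={3,4,6,7,8} D(Y)={3,4,5,8}: no change
Constraint 2 (X + U = Y) on D(X)={3,4,6,7,8} D(U)={3,4,5,6,7,8} D(Y)={3,4,5,8}: X {3,4,6,7,8}->{3,4}; U {3,4,5,6,7,8}->{4,5}; Y {3,4,5,8}->{8}
Constraint 3 (Y != X) on D(Y)={8} D(X)={3,4}: no change
So after constraint 3: D(Y) = {8}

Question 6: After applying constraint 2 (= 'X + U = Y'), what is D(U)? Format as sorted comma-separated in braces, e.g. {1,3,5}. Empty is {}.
Answer: {4,5}

Derivation:
Constraint 1 (X != Y) on D(X)={3,4,6,7,8} D(Y)={3,4,5,8}: no change
Constraint 2 (X + U = Y) on D(X)={3,4,6,7,8} D(U)={3,4,5,6,7,8} D(Y)={3,4,5,8}: X {3,4,6,7,8}->{3,4}; U {3,4,5,6,7,8}->{4,5}; Y {3,4,5,8}->{8}
So after constraint 2: D(U) = {4,5}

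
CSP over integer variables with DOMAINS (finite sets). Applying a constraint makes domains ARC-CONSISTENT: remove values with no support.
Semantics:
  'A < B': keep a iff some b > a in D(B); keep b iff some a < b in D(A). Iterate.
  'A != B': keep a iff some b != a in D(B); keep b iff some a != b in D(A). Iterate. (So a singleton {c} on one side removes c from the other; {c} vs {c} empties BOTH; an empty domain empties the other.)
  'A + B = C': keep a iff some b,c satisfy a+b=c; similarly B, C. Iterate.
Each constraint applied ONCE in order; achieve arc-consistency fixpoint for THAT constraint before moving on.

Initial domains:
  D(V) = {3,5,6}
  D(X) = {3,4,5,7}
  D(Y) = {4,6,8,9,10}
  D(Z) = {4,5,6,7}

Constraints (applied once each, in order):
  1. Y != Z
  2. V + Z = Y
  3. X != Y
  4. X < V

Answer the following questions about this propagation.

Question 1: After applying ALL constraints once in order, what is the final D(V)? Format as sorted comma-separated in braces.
Constraint 1 (Y != Z) on D(Y)={4,6,8,9,10} D(Z)={4,5,6,7}: no change
Constraint 2 (V + Z = Y) on D(V)={3,5,6} D(Z)={4,5,6,7} D(Y)={4,6,8,9,10}: Y {4,6,8,9,10}->{8,9,10}
Constraint 3 (X != Y) on D(X)={3,4,5,7} D(Y)={8,9,10}: no change
Constraint 4 (X < V) on D(X)={3,4,5,7} D(V)={3,5,6}: X {3,4,5,7}->{3,4,5}; V {3,5,6}->{5,6}
So after all 4 constraints: D(V) = {5,6}

Answer: {5,6}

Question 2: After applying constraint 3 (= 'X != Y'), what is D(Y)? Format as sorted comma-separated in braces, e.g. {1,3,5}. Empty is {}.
Answer: {8,9,10}

Derivation:
Constraint 1 (Y != Z) on D(Y)={4,6,8,9,10} D(Z)={4,5,6,7}: no change
Constraint 2 (V + Z = Y) on D(V)={3,5,6} D(Z)={4,5,6,7} D(Y)={4,6,8,9,10}: Y {4,6,8,9,10}->{8,9,10}
Constraint 3 (X != Y) on D(X)={3,4,5,7} D(Y)={8,9,10}: no change
So after constraint 3: D(Y) = {8,9,10}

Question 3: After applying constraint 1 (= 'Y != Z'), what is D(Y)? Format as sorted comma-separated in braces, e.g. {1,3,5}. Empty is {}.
Constraint 1 (Y != Z) on D(Y)={4,6,8,9,10} D(Z)={4,5,6,7}: no change
So after constraint 1: D(Y) = {4,6,8,9,10}

Answer: {4,6,8,9,10}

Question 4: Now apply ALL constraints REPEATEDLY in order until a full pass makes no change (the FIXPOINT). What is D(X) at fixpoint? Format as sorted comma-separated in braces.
pass 0 (initial): D(X)={3,4,5,7}
pass 1: V {3,5,6}->{5,6}; X {3,4,5,7}->{3,4,5}; Y {4,6,8,9,10}->{8,9,10}
pass 2: Y {8,9,10}->{9,10}; Z {4,5,6,7}->{4,5}
pass 3: no change
Fixpoint after 3 passes: D(X) = {3,4,5}

Answer: {3,4,5}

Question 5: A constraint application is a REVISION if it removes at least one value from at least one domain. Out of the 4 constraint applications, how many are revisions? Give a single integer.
Constraint 1 (Y != Z) on D(Y)={4,6,8,9,10} D(Z)={4,5,6,7}: no change => not a revision
Constraint 2 (V + Z = Y) on D(V)={3,5,6} D(Z)={4,5,6,7} D(Y)={4,6,8,9,10}: Y {4,6,8,9,10}->{8,9,10} => REVISION
Constraint 3 (X != Y) on D(X)={3,4,5,7} D(Y)={8,9,10}: no change => not a revision
Constraint 4 (X < V) on D(X)={3,4,5,7} D(V)={3,5,6}: X {3,4,5,7}->{3,4,5}; V {3,5,6}->{5,6} => REVISION
Total revisions = 2

Answer: 2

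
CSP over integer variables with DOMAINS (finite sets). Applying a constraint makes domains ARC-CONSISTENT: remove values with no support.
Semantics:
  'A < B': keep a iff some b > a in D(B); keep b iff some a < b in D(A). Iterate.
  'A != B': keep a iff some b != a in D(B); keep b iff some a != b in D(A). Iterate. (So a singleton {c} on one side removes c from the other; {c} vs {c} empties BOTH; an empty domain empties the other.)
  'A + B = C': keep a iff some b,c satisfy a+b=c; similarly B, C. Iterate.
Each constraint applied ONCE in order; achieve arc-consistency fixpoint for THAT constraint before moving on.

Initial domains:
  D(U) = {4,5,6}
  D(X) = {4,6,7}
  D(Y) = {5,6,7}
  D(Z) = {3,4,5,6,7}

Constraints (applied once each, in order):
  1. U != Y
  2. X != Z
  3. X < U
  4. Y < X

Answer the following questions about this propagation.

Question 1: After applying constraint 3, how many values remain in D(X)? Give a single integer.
Answer: 1

Derivation:
Constraint 1 (U != Y) on D(U)={4,5,6} D(Y)={5,6,7}: no change
Constraint 2 (X != Z) on D(X)={4,6,7} D(Z)={3,4,5,6,7}: no change
Constraint 3 (X < U) on D(X)={4,6,7} D(U)={4,5,6}: X {4,6,7}->{4}; U {4,5,6}->{5,6}
So after constraint 3: D(X)={4}, size = 1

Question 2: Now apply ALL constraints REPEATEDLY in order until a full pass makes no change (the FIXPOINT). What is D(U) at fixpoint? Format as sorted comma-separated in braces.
Answer: {}

Derivation:
pass 0 (initial): D(U)={4,5,6}
pass 1: U {4,5,6}->{5,6}; X {4,6,7}->{}; Y {5,6,7}->{}
pass 2: U {5,6}->{}; Z {3,4,5,6,7}->{}
pass 3: no change
Fixpoint after 3 passes: D(U) = {}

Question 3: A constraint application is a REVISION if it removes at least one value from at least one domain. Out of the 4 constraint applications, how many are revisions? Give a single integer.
Constraint 1 (U != Y) on D(U)={4,5,6} D(Y)={5,6,7}: no change => not a revision
Constraint 2 (X != Z) on D(X)={4,6,7} D(Z)={3,4,5,6,7}: no change => not a revision
Constraint 3 (X < U) on D(X)={4,6,7} D(U)={4,5,6}: X {4,6,7}->{4}; U {4,5,6}->{5,6} => REVISION
Constraint 4 (Y < X) on D(Y)={5,6,7} D(X)={4}: Y {5,6,7}->{}; X {4}->{} => REVISION
Total revisions = 2

Answer: 2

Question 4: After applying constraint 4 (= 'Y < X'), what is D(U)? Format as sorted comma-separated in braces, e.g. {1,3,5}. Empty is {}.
Answer: {5,6}

Derivation:
Constraint 1 (U != Y) on D(U)={4,5,6} D(Y)={5,6,7}: no change
Constraint 2 (X != Z) on D(X)={4,6,7} D(Z)={3,4,5,6,7}: no change
Constraint 3 (X < U) on D(X)={4,6,7} D(U)={4,5,6}: X {4,6,7}->{4}; U {4,5,6}->{5,6}
Constraint 4 (Y < X) on D(Y)={5,6,7} D(X)={4}: Y {5,6,7}->{}; X {4}->{}
So after constraint 4: D(U) = {5,6}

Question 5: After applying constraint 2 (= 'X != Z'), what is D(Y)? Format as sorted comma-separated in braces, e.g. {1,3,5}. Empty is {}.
Answer: {5,6,7}

Derivation:
Constraint 1 (U != Y) on D(U)={4,5,6} D(Y)={5,6,7}: no change
Constraint 2 (X != Z) on D(X)={4,6,7} D(Z)={3,4,5,6,7}: no change
So after constraint 2: D(Y) = {5,6,7}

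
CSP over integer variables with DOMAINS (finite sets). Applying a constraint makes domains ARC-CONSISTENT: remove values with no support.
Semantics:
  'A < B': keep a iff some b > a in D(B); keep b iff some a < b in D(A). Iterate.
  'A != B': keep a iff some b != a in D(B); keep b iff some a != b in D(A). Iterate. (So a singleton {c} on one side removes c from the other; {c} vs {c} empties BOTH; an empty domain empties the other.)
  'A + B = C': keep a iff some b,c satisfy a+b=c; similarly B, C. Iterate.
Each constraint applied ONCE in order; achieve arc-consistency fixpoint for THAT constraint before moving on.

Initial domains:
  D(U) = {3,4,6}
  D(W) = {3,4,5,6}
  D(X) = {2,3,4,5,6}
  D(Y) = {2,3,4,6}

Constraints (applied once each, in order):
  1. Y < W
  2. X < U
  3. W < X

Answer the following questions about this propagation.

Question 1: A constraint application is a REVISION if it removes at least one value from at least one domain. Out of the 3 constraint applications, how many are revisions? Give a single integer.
Constraint 1 (Y < W) on D(Y)={2,3,4,6} D(W)={3,4,5,6}: Y {2,3,4,6}->{2,3,4} => REVISION
Constraint 2 (X < U) on D(X)={2,3,4,5,6} D(U)={3,4,6}: X {2,3,4,5,6}->{2,3,4,5} => REVISION
Constraint 3 (W < X) on D(W)={3,4,5,6} D(X)={2,3,4,5}: W {3,4,5,6}->{3,4}; X {2,3,4,5}->{4,5} => REVISION
Total revisions = 3

Answer: 3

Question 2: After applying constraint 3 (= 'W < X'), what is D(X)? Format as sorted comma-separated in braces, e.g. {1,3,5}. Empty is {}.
Answer: {4,5}

Derivation:
Constraint 1 (Y < W) on D(Y)={2,3,4,6} D(W)={3,4,5,6}: Y {2,3,4,6}->{2,3,4}
Constraint 2 (X < U) on D(X)={2,3,4,5,6} D(U)={3,4,6}: X {2,3,4,5,6}->{2,3,4,5}
Constraint 3 (W < X) on D(W)={3,4,5,6} D(X)={2,3,4,5}: W {3,4,5,6}->{3,4}; X {2,3,4,5}->{4,5}
So after constraint 3: D(X) = {4,5}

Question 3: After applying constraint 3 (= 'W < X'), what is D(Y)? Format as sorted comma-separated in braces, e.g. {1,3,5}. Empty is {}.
Answer: {2,3,4}

Derivation:
Constraint 1 (Y < W) on D(Y)={2,3,4,6} D(W)={3,4,5,6}: Y {2,3,4,6}->{2,3,4}
Constraint 2 (X < U) on D(X)={2,3,4,5,6} D(U)={3,4,6}: X {2,3,4,5,6}->{2,3,4,5}
Constraint 3 (W < X) on D(W)={3,4,5,6} D(X)={2,3,4,5}: W {3,4,5,6}->{3,4}; X {2,3,4,5}->{4,5}
So after constraint 3: D(Y) = {2,3,4}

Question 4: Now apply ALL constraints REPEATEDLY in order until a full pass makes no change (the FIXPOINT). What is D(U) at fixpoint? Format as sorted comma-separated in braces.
pass 0 (initial): D(U)={3,4,6}
pass 1: W {3,4,5,6}->{3,4}; X {2,3,4,5,6}->{4,5}; Y {2,3,4,6}->{2,3,4}
pass 2: U {3,4,6}->{6}; Y {2,3,4}->{2,3}
pass 3: no change
Fixpoint after 3 passes: D(U) = {6}

Answer: {6}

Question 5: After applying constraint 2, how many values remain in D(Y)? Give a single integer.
Answer: 3

Derivation:
Constraint 1 (Y < W) on D(Y)={2,3,4,6} D(W)={3,4,5,6}: Y {2,3,4,6}->{2,3,4}
Constraint 2 (X < U) on D(X)={2,3,4,5,6} D(U)={3,4,6}: X {2,3,4,5,6}->{2,3,4,5}
So after constraint 2: D(Y)={2,3,4}, size = 3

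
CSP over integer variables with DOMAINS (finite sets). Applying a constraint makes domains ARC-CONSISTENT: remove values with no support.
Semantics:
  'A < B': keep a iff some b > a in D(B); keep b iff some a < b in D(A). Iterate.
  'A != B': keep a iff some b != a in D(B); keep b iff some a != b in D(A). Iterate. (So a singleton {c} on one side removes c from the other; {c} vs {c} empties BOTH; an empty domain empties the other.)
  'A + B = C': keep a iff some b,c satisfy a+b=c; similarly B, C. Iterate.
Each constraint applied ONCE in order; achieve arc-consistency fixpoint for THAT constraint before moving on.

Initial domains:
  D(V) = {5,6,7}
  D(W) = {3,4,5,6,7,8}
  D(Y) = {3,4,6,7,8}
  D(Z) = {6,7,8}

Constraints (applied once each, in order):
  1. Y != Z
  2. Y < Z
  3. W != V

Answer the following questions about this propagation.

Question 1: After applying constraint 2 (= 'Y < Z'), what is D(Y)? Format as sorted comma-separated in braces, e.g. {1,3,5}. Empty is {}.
Answer: {3,4,6,7}

Derivation:
Constraint 1 (Y != Z) on D(Y)={3,4,6,7,8} D(Z)={6,7,8}: no change
Constraint 2 (Y < Z) on D(Y)={3,4,6,7,8} D(Z)={6,7,8}: Y {3,4,6,7,8}->{3,4,6,7}
So after constraint 2: D(Y) = {3,4,6,7}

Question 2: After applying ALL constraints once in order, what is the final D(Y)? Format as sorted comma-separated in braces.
Answer: {3,4,6,7}

Derivation:
Constraint 1 (Y != Z) on D(Y)={3,4,6,7,8} D(Z)={6,7,8}: no change
Constraint 2 (Y < Z) on D(Y)={3,4,6,7,8} D(Z)={6,7,8}: Y {3,4,6,7,8}->{3,4,6,7}
Constraint 3 (W != V) on D(W)={3,4,5,6,7,8} D(V)={5,6,7}: no change
So after all 3 constraints: D(Y) = {3,4,6,7}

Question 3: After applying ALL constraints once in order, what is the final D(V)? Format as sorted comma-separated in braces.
Answer: {5,6,7}

Derivation:
Constraint 1 (Y != Z) on D(Y)={3,4,6,7,8} D(Z)={6,7,8}: no change
Constraint 2 (Y < Z) on D(Y)={3,4,6,7,8} D(Z)={6,7,8}: Y {3,4,6,7,8}->{3,4,6,7}
Constraint 3 (W != V) on D(W)={3,4,5,6,7,8} D(V)={5,6,7}: no change
So after all 3 constraints: D(V) = {5,6,7}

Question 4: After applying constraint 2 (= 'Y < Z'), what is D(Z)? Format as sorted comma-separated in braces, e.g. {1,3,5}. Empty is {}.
Answer: {6,7,8}

Derivation:
Constraint 1 (Y != Z) on D(Y)={3,4,6,7,8} D(Z)={6,7,8}: no change
Constraint 2 (Y < Z) on D(Y)={3,4,6,7,8} D(Z)={6,7,8}: Y {3,4,6,7,8}->{3,4,6,7}
So after constraint 2: D(Z) = {6,7,8}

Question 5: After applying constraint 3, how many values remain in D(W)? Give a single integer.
Constraint 1 (Y != Z) on D(Y)={3,4,6,7,8} D(Z)={6,7,8}: no change
Constraint 2 (Y < Z) on D(Y)={3,4,6,7,8} D(Z)={6,7,8}: Y {3,4,6,7,8}->{3,4,6,7}
Constraint 3 (W != V) on D(W)={3,4,5,6,7,8} D(V)={5,6,7}: no change
So after constraint 3: D(W)={3,4,5,6,7,8}, size = 6

Answer: 6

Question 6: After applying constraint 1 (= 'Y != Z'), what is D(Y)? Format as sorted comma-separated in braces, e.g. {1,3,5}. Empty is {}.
Answer: {3,4,6,7,8}

Derivation:
Constraint 1 (Y != Z) on D(Y)={3,4,6,7,8} D(Z)={6,7,8}: no change
So after constraint 1: D(Y) = {3,4,6,7,8}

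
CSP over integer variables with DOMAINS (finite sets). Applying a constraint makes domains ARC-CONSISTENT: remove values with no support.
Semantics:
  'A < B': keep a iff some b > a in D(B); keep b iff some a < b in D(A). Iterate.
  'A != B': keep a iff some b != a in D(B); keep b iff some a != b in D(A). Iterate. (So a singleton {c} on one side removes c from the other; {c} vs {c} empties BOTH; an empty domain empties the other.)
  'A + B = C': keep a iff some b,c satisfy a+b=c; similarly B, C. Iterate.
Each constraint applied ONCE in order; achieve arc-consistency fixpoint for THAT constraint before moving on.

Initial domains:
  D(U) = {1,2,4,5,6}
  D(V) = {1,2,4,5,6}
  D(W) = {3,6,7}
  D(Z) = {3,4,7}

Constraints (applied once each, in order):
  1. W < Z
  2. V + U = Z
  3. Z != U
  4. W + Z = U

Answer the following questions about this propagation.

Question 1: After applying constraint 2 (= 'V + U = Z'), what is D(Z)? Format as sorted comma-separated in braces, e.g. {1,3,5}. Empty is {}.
Answer: {4,7}

Derivation:
Constraint 1 (W < Z) on D(W)={3,6,7} D(Z)={3,4,7}: W {3,6,7}->{3,6}; Z {3,4,7}->{4,7}
Constraint 2 (V + U = Z) on D(V)={1,2,4,5,6} D(U)={1,2,4,5,6} D(Z)={4,7}: V {1,2,4,5,6}->{1,2,5,6}; U {1,2,4,5,6}->{1,2,5,6}
So after constraint 2: D(Z) = {4,7}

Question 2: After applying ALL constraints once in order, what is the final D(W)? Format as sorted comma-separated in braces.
Answer: {}

Derivation:
Constraint 1 (W < Z) on D(W)={3,6,7} D(Z)={3,4,7}: W {3,6,7}->{3,6}; Z {3,4,7}->{4,7}
Constraint 2 (V + U = Z) on D(V)={1,2,4,5,6} D(U)={1,2,4,5,6} D(Z)={4,7}: V {1,2,4,5,6}->{1,2,5,6}; U {1,2,4,5,6}->{1,2,5,6}
Constraint 3 (Z != U) on D(Z)={4,7} D(U)={1,2,5,6}: no change
Constraint 4 (W + Z = U) on D(W)={3,6} D(Z)={4,7} D(U)={1,2,5,6}: W {3,6}->{}; Z {4,7}->{}; U {1,2,5,6}->{}
So after all 4 constraints: D(W) = {}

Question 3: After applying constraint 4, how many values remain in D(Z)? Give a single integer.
Answer: 0

Derivation:
Constraint 1 (W < Z) on D(W)={3,6,7} D(Z)={3,4,7}: W {3,6,7}->{3,6}; Z {3,4,7}->{4,7}
Constraint 2 (V + U = Z) on D(V)={1,2,4,5,6} D(U)={1,2,4,5,6} D(Z)={4,7}: V {1,2,4,5,6}->{1,2,5,6}; U {1,2,4,5,6}->{1,2,5,6}
Constraint 3 (Z != U) on D(Z)={4,7} D(U)={1,2,5,6}: no change
Constraint 4 (W + Z = U) on D(W)={3,6} D(Z)={4,7} D(U)={1,2,5,6}: W {3,6}->{}; Z {4,7}->{}; U {1,2,5,6}->{}
So after constraint 4: D(Z)={}, size = 0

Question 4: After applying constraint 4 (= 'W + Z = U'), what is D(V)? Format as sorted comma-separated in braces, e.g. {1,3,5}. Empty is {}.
Answer: {1,2,5,6}

Derivation:
Constraint 1 (W < Z) on D(W)={3,6,7} D(Z)={3,4,7}: W {3,6,7}->{3,6}; Z {3,4,7}->{4,7}
Constraint 2 (V + U = Z) on D(V)={1,2,4,5,6} D(U)={1,2,4,5,6} D(Z)={4,7}: V {1,2,4,5,6}->{1,2,5,6}; U {1,2,4,5,6}->{1,2,5,6}
Constraint 3 (Z != U) on D(Z)={4,7} D(U)={1,2,5,6}: no change
Constraint 4 (W + Z = U) on D(W)={3,6} D(Z)={4,7} D(U)={1,2,5,6}: W {3,6}->{}; Z {4,7}->{}; U {1,2,5,6}->{}
So after constraint 4: D(V) = {1,2,5,6}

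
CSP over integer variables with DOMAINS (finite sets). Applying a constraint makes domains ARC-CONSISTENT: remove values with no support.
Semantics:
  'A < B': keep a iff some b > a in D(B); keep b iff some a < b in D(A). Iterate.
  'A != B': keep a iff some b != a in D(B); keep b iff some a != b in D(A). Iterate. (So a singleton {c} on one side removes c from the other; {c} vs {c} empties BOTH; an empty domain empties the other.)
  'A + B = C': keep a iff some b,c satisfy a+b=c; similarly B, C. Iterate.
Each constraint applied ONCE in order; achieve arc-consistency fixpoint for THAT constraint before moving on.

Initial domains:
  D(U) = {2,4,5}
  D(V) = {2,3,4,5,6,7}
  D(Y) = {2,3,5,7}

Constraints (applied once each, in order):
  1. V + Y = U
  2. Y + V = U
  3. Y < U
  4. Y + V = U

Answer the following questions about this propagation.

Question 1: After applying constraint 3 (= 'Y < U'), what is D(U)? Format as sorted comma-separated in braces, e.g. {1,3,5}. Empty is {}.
Constraint 1 (V + Y = U) on D(V)={2,3,4,5,6,7} D(Y)={2,3,5,7} D(U)={2,4,5}: V {2,3,4,5,6,7}->{2,3}; Y {2,3,5,7}->{2,3}; U {2,4,5}->{4,5}
Constraint 2 (Y + V = U) on D(Y)={2,3} D(V)={2,3} D(U)={4,5}: no change
Constraint 3 (Y < U) on D(Y)={2,3} D(U)={4,5}: no change
So after constraint 3: D(U) = {4,5}

Answer: {4,5}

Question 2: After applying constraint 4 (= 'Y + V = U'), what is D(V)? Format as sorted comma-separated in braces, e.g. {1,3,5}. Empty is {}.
Constraint 1 (V + Y = U) on D(V)={2,3,4,5,6,7} D(Y)={2,3,5,7} D(U)={2,4,5}: V {2,3,4,5,6,7}->{2,3}; Y {2,3,5,7}->{2,3}; U {2,4,5}->{4,5}
Constraint 2 (Y + V = U) on D(Y)={2,3} D(V)={2,3} D(U)={4,5}: no change
Constraint 3 (Y < U) on D(Y)={2,3} D(U)={4,5}: no change
Constraint 4 (Y + V = U) on D(Y)={2,3} D(V)={2,3} D(U)={4,5}: no change
So after constraint 4: D(V) = {2,3}

Answer: {2,3}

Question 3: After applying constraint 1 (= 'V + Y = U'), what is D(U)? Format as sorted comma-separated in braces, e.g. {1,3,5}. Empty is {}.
Constraint 1 (V + Y = U) on D(V)={2,3,4,5,6,7} D(Y)={2,3,5,7} D(U)={2,4,5}: V {2,3,4,5,6,7}->{2,3}; Y {2,3,5,7}->{2,3}; U {2,4,5}->{4,5}
So after constraint 1: D(U) = {4,5}

Answer: {4,5}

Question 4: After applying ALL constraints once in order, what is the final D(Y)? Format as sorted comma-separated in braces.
Answer: {2,3}

Derivation:
Constraint 1 (V + Y = U) on D(V)={2,3,4,5,6,7} D(Y)={2,3,5,7} D(U)={2,4,5}: V {2,3,4,5,6,7}->{2,3}; Y {2,3,5,7}->{2,3}; U {2,4,5}->{4,5}
Constraint 2 (Y + V = U) on D(Y)={2,3} D(V)={2,3} D(U)={4,5}: no change
Constraint 3 (Y < U) on D(Y)={2,3} D(U)={4,5}: no change
Constraint 4 (Y + V = U) on D(Y)={2,3} D(V)={2,3} D(U)={4,5}: no change
So after all 4 constraints: D(Y) = {2,3}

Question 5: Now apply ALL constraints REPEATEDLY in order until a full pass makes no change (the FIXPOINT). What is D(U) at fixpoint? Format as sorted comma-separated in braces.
pass 0 (initial): D(U)={2,4,5}
pass 1: U {2,4,5}->{4,5}; V {2,3,4,5,6,7}->{2,3}; Y {2,3,5,7}->{2,3}
pass 2: no change
Fixpoint after 2 passes: D(U) = {4,5}

Answer: {4,5}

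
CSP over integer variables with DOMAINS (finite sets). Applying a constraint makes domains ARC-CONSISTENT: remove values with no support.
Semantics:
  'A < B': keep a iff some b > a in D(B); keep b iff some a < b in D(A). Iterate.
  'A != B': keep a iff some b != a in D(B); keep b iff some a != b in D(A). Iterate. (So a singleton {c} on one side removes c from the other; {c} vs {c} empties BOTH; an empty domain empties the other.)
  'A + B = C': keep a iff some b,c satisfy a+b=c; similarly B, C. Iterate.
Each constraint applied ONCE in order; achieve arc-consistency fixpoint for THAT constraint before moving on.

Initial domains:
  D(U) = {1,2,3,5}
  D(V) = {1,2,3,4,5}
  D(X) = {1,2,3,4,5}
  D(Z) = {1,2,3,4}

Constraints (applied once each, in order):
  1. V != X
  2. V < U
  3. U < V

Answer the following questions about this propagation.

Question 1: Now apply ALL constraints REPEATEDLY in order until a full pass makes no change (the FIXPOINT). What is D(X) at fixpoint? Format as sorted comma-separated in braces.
pass 0 (initial): D(X)={1,2,3,4,5}
pass 1: U {1,2,3,5}->{2,3}; V {1,2,3,4,5}->{3,4}
pass 2: U {2,3}->{}; V {3,4}->{}
pass 3: X {1,2,3,4,5}->{}
pass 4: no change
Fixpoint after 4 passes: D(X) = {}

Answer: {}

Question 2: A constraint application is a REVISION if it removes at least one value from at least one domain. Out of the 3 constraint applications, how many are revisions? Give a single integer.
Answer: 2

Derivation:
Constraint 1 (V != X) on D(V)={1,2,3,4,5} D(X)={1,2,3,4,5}: no change => not a revision
Constraint 2 (V < U) on D(V)={1,2,3,4,5} D(U)={1,2,3,5}: V {1,2,3,4,5}->{1,2,3,4}; U {1,2,3,5}->{2,3,5} => REVISION
Constraint 3 (U < V) on D(U)={2,3,5} D(V)={1,2,3,4}: U {2,3,5}->{2,3}; V {1,2,3,4}->{3,4} => REVISION
Total revisions = 2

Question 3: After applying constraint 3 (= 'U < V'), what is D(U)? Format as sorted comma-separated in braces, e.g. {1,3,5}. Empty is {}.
Answer: {2,3}

Derivation:
Constraint 1 (V != X) on D(V)={1,2,3,4,5} D(X)={1,2,3,4,5}: no change
Constraint 2 (V < U) on D(V)={1,2,3,4,5} D(U)={1,2,3,5}: V {1,2,3,4,5}->{1,2,3,4}; U {1,2,3,5}->{2,3,5}
Constraint 3 (U < V) on D(U)={2,3,5} D(V)={1,2,3,4}: U {2,3,5}->{2,3}; V {1,2,3,4}->{3,4}
So after constraint 3: D(U) = {2,3}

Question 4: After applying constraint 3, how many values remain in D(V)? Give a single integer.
Constraint 1 (V != X) on D(V)={1,2,3,4,5} D(X)={1,2,3,4,5}: no change
Constraint 2 (V < U) on D(V)={1,2,3,4,5} D(U)={1,2,3,5}: V {1,2,3,4,5}->{1,2,3,4}; U {1,2,3,5}->{2,3,5}
Constraint 3 (U < V) on D(U)={2,3,5} D(V)={1,2,3,4}: U {2,3,5}->{2,3}; V {1,2,3,4}->{3,4}
So after constraint 3: D(V)={3,4}, size = 2

Answer: 2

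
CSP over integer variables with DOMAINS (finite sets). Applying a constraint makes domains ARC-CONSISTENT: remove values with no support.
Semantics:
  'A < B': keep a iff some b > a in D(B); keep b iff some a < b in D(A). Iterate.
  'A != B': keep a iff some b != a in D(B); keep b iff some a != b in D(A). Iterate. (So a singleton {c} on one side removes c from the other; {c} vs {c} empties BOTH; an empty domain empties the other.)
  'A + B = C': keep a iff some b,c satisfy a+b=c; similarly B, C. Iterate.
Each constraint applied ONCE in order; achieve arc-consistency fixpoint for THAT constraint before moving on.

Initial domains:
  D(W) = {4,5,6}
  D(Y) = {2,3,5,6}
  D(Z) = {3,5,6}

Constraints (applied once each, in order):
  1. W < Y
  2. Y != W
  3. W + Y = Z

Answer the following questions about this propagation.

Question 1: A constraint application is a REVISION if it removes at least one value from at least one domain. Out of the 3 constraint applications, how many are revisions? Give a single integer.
Answer: 2

Derivation:
Constraint 1 (W < Y) on D(W)={4,5,6} D(Y)={2,3,5,6}: W {4,5,6}->{4,5}; Y {2,3,5,6}->{5,6} => REVISION
Constraint 2 (Y != W) on D(Y)={5,6} D(W)={4,5}: no change => not a revision
Constraint 3 (W + Y = Z) on D(W)={4,5} D(Y)={5,6} D(Z)={3,5,6}: W {4,5}->{}; Y {5,6}->{}; Z {3,5,6}->{} => REVISION
Total revisions = 2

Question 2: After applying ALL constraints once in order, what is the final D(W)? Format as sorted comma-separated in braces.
Answer: {}

Derivation:
Constraint 1 (W < Y) on D(W)={4,5,6} D(Y)={2,3,5,6}: W {4,5,6}->{4,5}; Y {2,3,5,6}->{5,6}
Constraint 2 (Y != W) on D(Y)={5,6} D(W)={4,5}: no change
Constraint 3 (W + Y = Z) on D(W)={4,5} D(Y)={5,6} D(Z)={3,5,6}: W {4,5}->{}; Y {5,6}->{}; Z {3,5,6}->{}
So after all 3 constraints: D(W) = {}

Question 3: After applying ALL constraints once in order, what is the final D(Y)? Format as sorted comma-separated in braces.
Constraint 1 (W < Y) on D(W)={4,5,6} D(Y)={2,3,5,6}: W {4,5,6}->{4,5}; Y {2,3,5,6}->{5,6}
Constraint 2 (Y != W) on D(Y)={5,6} D(W)={4,5}: no change
Constraint 3 (W + Y = Z) on D(W)={4,5} D(Y)={5,6} D(Z)={3,5,6}: W {4,5}->{}; Y {5,6}->{}; Z {3,5,6}->{}
So after all 3 constraints: D(Y) = {}

Answer: {}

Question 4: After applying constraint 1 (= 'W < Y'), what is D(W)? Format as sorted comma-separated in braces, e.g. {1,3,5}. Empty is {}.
Constraint 1 (W < Y) on D(W)={4,5,6} D(Y)={2,3,5,6}: W {4,5,6}->{4,5}; Y {2,3,5,6}->{5,6}
So after constraint 1: D(W) = {4,5}

Answer: {4,5}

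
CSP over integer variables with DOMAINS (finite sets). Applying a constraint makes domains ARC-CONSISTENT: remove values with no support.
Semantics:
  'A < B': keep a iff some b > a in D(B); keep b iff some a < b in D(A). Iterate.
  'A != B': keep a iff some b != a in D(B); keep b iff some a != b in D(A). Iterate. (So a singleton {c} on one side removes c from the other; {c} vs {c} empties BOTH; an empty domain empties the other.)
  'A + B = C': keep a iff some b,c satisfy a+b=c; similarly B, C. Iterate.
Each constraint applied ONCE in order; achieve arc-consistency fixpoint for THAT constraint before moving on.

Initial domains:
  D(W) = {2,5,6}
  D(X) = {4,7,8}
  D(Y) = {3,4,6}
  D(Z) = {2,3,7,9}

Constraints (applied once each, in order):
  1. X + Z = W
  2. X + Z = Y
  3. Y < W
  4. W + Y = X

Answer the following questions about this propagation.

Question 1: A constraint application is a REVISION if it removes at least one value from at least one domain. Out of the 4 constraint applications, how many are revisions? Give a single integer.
Answer: 4

Derivation:
Constraint 1 (X + Z = W) on D(X)={4,7,8} D(Z)={2,3,7,9} D(W)={2,5,6}: X {4,7,8}->{4}; Z {2,3,7,9}->{2}; W {2,5,6}->{6} => REVISION
Constraint 2 (X + Z = Y) on D(X)={4} D(Z)={2} D(Y)={3,4,6}: Y {3,4,6}->{6} => REVISION
Constraint 3 (Y < W) on D(Y)={6} D(W)={6}: Y {6}->{}; W {6}->{} => REVISION
Constraint 4 (W + Y = X) on D(W)={} D(Y)={} D(X)={4}: X {4}->{} => REVISION
Total revisions = 4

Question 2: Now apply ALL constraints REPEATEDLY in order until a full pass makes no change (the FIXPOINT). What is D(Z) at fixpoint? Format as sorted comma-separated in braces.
Answer: {}

Derivation:
pass 0 (initial): D(Z)={2,3,7,9}
pass 1: W {2,5,6}->{}; X {4,7,8}->{}; Y {3,4,6}->{}; Z {2,3,7,9}->{2}
pass 2: Z {2}->{}
pass 3: no change
Fixpoint after 3 passes: D(Z) = {}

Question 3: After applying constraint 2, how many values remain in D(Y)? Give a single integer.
Answer: 1

Derivation:
Constraint 1 (X + Z = W) on D(X)={4,7,8} D(Z)={2,3,7,9} D(W)={2,5,6}: X {4,7,8}->{4}; Z {2,3,7,9}->{2}; W {2,5,6}->{6}
Constraint 2 (X + Z = Y) on D(X)={4} D(Z)={2} D(Y)={3,4,6}: Y {3,4,6}->{6}
So after constraint 2: D(Y)={6}, size = 1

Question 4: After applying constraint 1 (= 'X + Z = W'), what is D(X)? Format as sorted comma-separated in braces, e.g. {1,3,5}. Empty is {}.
Answer: {4}

Derivation:
Constraint 1 (X + Z = W) on D(X)={4,7,8} D(Z)={2,3,7,9} D(W)={2,5,6}: X {4,7,8}->{4}; Z {2,3,7,9}->{2}; W {2,5,6}->{6}
So after constraint 1: D(X) = {4}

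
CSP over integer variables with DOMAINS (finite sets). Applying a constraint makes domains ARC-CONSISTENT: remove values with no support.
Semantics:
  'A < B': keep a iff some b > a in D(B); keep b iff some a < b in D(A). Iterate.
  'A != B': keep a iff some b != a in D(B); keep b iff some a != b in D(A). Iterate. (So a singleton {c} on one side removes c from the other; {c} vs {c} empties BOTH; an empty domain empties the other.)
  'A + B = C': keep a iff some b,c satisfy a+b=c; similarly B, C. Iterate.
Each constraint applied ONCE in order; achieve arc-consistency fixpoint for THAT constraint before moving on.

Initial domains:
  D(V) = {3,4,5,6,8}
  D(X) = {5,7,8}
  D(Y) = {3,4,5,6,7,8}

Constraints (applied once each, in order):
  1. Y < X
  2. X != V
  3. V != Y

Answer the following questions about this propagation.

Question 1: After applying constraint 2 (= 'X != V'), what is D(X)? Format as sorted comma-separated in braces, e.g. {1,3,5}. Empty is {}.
Constraint 1 (Y < X) on D(Y)={3,4,5,6,7,8} D(X)={5,7,8}: Y {3,4,5,6,7,8}->{3,4,5,6,7}
Constraint 2 (X != V) on D(X)={5,7,8} D(V)={3,4,5,6,8}: no change
So after constraint 2: D(X) = {5,7,8}

Answer: {5,7,8}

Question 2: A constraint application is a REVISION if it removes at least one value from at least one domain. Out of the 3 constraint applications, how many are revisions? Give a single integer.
Answer: 1

Derivation:
Constraint 1 (Y < X) on D(Y)={3,4,5,6,7,8} D(X)={5,7,8}: Y {3,4,5,6,7,8}->{3,4,5,6,7} => REVISION
Constraint 2 (X != V) on D(X)={5,7,8} D(V)={3,4,5,6,8}: no change => not a revision
Constraint 3 (V != Y) on D(V)={3,4,5,6,8} D(Y)={3,4,5,6,7}: no change => not a revision
Total revisions = 1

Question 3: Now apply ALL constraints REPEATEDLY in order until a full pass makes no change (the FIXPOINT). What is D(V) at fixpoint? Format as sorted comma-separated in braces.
pass 0 (initial): D(V)={3,4,5,6,8}
pass 1: Y {3,4,5,6,7,8}->{3,4,5,6,7}
pass 2: no change
Fixpoint after 2 passes: D(V) = {3,4,5,6,8}

Answer: {3,4,5,6,8}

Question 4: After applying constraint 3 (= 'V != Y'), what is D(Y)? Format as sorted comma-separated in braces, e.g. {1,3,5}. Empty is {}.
Constraint 1 (Y < X) on D(Y)={3,4,5,6,7,8} D(X)={5,7,8}: Y {3,4,5,6,7,8}->{3,4,5,6,7}
Constraint 2 (X != V) on D(X)={5,7,8} D(V)={3,4,5,6,8}: no change
Constraint 3 (V != Y) on D(V)={3,4,5,6,8} D(Y)={3,4,5,6,7}: no change
So after constraint 3: D(Y) = {3,4,5,6,7}

Answer: {3,4,5,6,7}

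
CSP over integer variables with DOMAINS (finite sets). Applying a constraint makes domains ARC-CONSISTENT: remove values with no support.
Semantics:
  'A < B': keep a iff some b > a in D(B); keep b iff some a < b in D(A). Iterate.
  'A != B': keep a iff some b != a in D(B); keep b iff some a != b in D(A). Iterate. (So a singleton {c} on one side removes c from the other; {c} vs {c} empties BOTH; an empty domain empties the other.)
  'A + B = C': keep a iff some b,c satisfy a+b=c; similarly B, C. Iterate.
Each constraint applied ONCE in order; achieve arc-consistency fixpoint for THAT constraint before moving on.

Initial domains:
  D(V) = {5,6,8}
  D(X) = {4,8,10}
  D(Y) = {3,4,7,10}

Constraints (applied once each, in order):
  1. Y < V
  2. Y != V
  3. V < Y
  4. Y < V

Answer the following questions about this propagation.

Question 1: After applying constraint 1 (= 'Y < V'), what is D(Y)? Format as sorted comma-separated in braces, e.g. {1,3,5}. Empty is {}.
Answer: {3,4,7}

Derivation:
Constraint 1 (Y < V) on D(Y)={3,4,7,10} D(V)={5,6,8}: Y {3,4,7,10}->{3,4,7}
So after constraint 1: D(Y) = {3,4,7}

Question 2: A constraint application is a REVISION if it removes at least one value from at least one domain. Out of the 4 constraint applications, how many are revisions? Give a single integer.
Constraint 1 (Y < V) on D(Y)={3,4,7,10} D(V)={5,6,8}: Y {3,4,7,10}->{3,4,7} => REVISION
Constraint 2 (Y != V) on D(Y)={3,4,7} D(V)={5,6,8}: no change => not a revision
Constraint 3 (V < Y) on D(V)={5,6,8} D(Y)={3,4,7}: V {5,6,8}->{5,6}; Y {3,4,7}->{7} => REVISION
Constraint 4 (Y < V) on D(Y)={7} D(V)={5,6}: Y {7}->{}; V {5,6}->{} => REVISION
Total revisions = 3

Answer: 3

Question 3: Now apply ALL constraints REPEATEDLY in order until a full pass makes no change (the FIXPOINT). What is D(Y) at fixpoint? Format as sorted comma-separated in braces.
Answer: {}

Derivation:
pass 0 (initial): D(Y)={3,4,7,10}
pass 1: V {5,6,8}->{}; Y {3,4,7,10}->{}
pass 2: no change
Fixpoint after 2 passes: D(Y) = {}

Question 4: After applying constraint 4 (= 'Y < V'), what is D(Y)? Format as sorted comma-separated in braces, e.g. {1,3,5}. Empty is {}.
Constraint 1 (Y < V) on D(Y)={3,4,7,10} D(V)={5,6,8}: Y {3,4,7,10}->{3,4,7}
Constraint 2 (Y != V) on D(Y)={3,4,7} D(V)={5,6,8}: no change
Constraint 3 (V < Y) on D(V)={5,6,8} D(Y)={3,4,7}: V {5,6,8}->{5,6}; Y {3,4,7}->{7}
Constraint 4 (Y < V) on D(Y)={7} D(V)={5,6}: Y {7}->{}; V {5,6}->{}
So after constraint 4: D(Y) = {}

Answer: {}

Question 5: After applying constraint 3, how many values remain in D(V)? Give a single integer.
Constraint 1 (Y < V) on D(Y)={3,4,7,10} D(V)={5,6,8}: Y {3,4,7,10}->{3,4,7}
Constraint 2 (Y != V) on D(Y)={3,4,7} D(V)={5,6,8}: no change
Constraint 3 (V < Y) on D(V)={5,6,8} D(Y)={3,4,7}: V {5,6,8}->{5,6}; Y {3,4,7}->{7}
So after constraint 3: D(V)={5,6}, size = 2

Answer: 2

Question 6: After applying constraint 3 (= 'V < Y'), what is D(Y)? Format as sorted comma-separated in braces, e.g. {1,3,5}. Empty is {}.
Constraint 1 (Y < V) on D(Y)={3,4,7,10} D(V)={5,6,8}: Y {3,4,7,10}->{3,4,7}
Constraint 2 (Y != V) on D(Y)={3,4,7} D(V)={5,6,8}: no change
Constraint 3 (V < Y) on D(V)={5,6,8} D(Y)={3,4,7}: V {5,6,8}->{5,6}; Y {3,4,7}->{7}
So after constraint 3: D(Y) = {7}

Answer: {7}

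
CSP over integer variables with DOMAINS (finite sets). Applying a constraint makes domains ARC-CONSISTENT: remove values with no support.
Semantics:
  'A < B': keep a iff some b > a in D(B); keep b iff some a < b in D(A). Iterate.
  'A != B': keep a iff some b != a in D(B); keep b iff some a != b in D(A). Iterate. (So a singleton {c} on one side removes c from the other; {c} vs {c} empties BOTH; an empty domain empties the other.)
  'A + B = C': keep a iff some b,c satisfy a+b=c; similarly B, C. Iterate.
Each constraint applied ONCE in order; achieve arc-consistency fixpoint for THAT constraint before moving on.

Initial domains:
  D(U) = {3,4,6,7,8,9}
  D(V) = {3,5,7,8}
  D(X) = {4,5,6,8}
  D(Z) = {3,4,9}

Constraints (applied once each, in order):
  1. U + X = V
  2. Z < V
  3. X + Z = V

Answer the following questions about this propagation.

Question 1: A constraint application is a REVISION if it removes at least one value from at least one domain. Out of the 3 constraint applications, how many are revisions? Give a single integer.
Answer: 2

Derivation:
Constraint 1 (U + X = V) on D(U)={3,4,6,7,8,9} D(X)={4,5,6,8} D(V)={3,5,7,8}: U {3,4,6,7,8,9}->{3,4}; X {4,5,6,8}->{4,5}; V {3,5,7,8}->{7,8} => REVISION
Constraint 2 (Z < V) on D(Z)={3,4,9} D(V)={7,8}: Z {3,4,9}->{3,4} => REVISION
Constraint 3 (X + Z = V) on D(X)={4,5} D(Z)={3,4} D(V)={7,8}: no change => not a revision
Total revisions = 2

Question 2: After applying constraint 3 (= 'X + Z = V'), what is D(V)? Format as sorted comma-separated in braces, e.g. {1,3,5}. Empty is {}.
Answer: {7,8}

Derivation:
Constraint 1 (U + X = V) on D(U)={3,4,6,7,8,9} D(X)={4,5,6,8} D(V)={3,5,7,8}: U {3,4,6,7,8,9}->{3,4}; X {4,5,6,8}->{4,5}; V {3,5,7,8}->{7,8}
Constraint 2 (Z < V) on D(Z)={3,4,9} D(V)={7,8}: Z {3,4,9}->{3,4}
Constraint 3 (X + Z = V) on D(X)={4,5} D(Z)={3,4} D(V)={7,8}: no change
So after constraint 3: D(V) = {7,8}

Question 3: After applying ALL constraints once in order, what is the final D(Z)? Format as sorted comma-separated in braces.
Constraint 1 (U + X = V) on D(U)={3,4,6,7,8,9} D(X)={4,5,6,8} D(V)={3,5,7,8}: U {3,4,6,7,8,9}->{3,4}; X {4,5,6,8}->{4,5}; V {3,5,7,8}->{7,8}
Constraint 2 (Z < V) on D(Z)={3,4,9} D(V)={7,8}: Z {3,4,9}->{3,4}
Constraint 3 (X + Z = V) on D(X)={4,5} D(Z)={3,4} D(V)={7,8}: no change
So after all 3 constraints: D(Z) = {3,4}

Answer: {3,4}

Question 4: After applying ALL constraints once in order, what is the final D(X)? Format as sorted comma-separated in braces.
Constraint 1 (U + X = V) on D(U)={3,4,6,7,8,9} D(X)={4,5,6,8} D(V)={3,5,7,8}: U {3,4,6,7,8,9}->{3,4}; X {4,5,6,8}->{4,5}; V {3,5,7,8}->{7,8}
Constraint 2 (Z < V) on D(Z)={3,4,9} D(V)={7,8}: Z {3,4,9}->{3,4}
Constraint 3 (X + Z = V) on D(X)={4,5} D(Z)={3,4} D(V)={7,8}: no change
So after all 3 constraints: D(X) = {4,5}

Answer: {4,5}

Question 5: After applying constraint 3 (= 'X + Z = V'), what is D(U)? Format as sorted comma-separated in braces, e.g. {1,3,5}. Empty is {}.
Constraint 1 (U + X = V) on D(U)={3,4,6,7,8,9} D(X)={4,5,6,8} D(V)={3,5,7,8}: U {3,4,6,7,8,9}->{3,4}; X {4,5,6,8}->{4,5}; V {3,5,7,8}->{7,8}
Constraint 2 (Z < V) on D(Z)={3,4,9} D(V)={7,8}: Z {3,4,9}->{3,4}
Constraint 3 (X + Z = V) on D(X)={4,5} D(Z)={3,4} D(V)={7,8}: no change
So after constraint 3: D(U) = {3,4}

Answer: {3,4}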